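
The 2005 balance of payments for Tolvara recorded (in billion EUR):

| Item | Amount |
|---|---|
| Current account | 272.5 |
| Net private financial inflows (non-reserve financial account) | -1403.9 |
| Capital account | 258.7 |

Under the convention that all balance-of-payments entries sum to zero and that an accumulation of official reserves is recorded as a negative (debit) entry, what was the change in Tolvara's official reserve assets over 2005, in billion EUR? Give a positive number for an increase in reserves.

Official reserve transactions balance = -(272.5 + 258.7 + (-1403.9)) = 872.7
An accumulation of reserves is recorded as a debit (negative entry), so the change in the stock of reserves is the negative of that balance.
Change in official reserves = -(872.7) = -872.7

-872.7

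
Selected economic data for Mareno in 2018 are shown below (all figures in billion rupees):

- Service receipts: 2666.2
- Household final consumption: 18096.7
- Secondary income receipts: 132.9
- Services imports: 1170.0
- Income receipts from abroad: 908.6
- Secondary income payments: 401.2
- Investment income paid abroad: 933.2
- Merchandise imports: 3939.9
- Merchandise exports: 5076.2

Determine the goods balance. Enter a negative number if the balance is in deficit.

Goods balance = 5076.2 - 3939.9 = 1136.3

1136.3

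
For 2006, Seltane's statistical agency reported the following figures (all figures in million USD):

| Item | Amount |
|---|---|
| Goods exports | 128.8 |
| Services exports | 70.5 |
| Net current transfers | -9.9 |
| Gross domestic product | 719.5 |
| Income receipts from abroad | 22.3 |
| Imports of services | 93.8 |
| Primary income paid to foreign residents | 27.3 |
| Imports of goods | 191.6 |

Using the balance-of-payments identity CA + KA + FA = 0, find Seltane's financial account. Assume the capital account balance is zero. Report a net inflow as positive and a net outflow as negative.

Goods balance = 128.8 - 191.6 = -62.8
Services balance = 70.5 - 93.8 = -23.3
Trade balance (goods + services) = -62.8 + (-23.3) = -86.1
Net primary income = 22.3 - 27.3 = -5.0
Net secondary income = -9.9
Current account = -86.1 + (-5.0) + (-9.9) = -101.0
Financial account = -(-101.0) = 101.0

101.0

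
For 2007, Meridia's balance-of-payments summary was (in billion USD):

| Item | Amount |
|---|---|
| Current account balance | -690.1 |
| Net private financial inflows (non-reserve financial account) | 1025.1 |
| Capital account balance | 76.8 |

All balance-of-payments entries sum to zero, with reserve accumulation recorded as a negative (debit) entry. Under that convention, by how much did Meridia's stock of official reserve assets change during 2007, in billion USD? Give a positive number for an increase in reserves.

411.8

Official reserve transactions balance = -((-690.1) + 76.8 + 1025.1) = -411.8
An accumulation of reserves is recorded as a debit (negative entry), so the change in the stock of reserves is the negative of that balance.
Change in official reserves = -(-411.8) = 411.8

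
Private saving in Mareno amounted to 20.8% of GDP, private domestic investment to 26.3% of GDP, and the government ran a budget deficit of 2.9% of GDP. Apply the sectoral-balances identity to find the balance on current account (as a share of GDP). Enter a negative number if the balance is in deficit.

-8.4

By the sectoral-balances identity, CA = (S_private - I) + (T - G).
Private balance = 20.8 - 26.3 = -5.5
Government balance (T - G) = -2.9
CA = -5.5 + (-2.9) = -8.4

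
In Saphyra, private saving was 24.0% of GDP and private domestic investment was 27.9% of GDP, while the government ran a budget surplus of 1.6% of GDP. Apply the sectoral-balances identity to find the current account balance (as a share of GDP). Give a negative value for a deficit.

-2.3

By the sectoral-balances identity, CA = (S_private - I) + (T - G).
Private balance = 24.0 - 27.9 = -3.9
Government balance (T - G) = 1.6
CA = -3.9 + 1.6 = -2.3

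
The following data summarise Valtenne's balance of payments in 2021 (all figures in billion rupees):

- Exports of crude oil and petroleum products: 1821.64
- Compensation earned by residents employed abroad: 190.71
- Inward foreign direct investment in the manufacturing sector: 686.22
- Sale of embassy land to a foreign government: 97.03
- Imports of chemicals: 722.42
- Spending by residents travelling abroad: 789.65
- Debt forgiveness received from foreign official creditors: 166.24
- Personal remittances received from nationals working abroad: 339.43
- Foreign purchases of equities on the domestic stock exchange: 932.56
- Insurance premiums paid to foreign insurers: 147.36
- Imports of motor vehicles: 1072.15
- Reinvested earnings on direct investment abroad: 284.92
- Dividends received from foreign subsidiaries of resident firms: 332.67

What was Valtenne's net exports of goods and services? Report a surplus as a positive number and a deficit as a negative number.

-909.94

Goods: 1821.64 - 1072.15 - 722.42 = 27.07
Services: -789.65 - 147.36 = -937.01
Trade balance = 27.07 + (-937.01) = -909.94
(Excluded from the trade balance — primary income: compensation earned by residents employed abroad 190.71, reinvested earnings on direct investment abroad 284.92, dividends received from foreign subsidiaries of resident firms 332.67; financial account: inward foreign direct investment in the manufacturing sector 686.22, foreign purchases of equities on the domestic stock exchange 932.56; capital account: sale of embassy land to a foreign government 97.03, debt forgiveness received from foreign official creditors 166.24; secondary income: personal remittances received from nationals working abroad 339.43.)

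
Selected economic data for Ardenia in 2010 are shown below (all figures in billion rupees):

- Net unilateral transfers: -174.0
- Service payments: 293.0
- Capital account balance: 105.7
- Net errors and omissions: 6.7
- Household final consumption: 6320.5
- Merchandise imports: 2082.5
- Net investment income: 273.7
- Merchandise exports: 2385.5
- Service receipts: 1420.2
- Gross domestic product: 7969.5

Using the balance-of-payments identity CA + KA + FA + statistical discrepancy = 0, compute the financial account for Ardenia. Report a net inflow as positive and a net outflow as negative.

Goods balance = 2385.5 - 2082.5 = 303.0
Services balance = 1420.2 - 293.0 = 1127.2
Trade balance (goods + services) = 303.0 + 1127.2 = 1430.2
Net primary income = 273.7
Net secondary income = -174.0
Current account = 1430.2 + 273.7 + (-174.0) = 1529.9
Financial account = -(1529.9 + 105.7 + 6.7) = -1642.3

-1642.3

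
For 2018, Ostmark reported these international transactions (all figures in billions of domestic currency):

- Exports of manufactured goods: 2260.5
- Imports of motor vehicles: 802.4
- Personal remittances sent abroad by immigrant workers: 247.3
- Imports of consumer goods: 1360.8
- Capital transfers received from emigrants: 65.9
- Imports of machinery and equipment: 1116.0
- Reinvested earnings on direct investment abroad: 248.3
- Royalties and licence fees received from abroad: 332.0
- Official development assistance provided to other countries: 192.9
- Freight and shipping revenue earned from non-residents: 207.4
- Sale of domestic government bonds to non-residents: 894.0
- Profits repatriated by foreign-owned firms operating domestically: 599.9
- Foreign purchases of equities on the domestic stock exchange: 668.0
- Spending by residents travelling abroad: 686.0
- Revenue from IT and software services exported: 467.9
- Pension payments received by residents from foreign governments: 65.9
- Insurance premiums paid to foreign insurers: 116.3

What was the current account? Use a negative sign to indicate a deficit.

-1539.6

Goods: -802.4 - 1116.0 - 1360.8 + 2260.5 = -1018.7
Services: 332.0 + 207.4 - 116.3 + 467.9 - 686.0 = 205.0
Primary income: 248.3 - 599.9 = -351.6
Secondary income: -192.9 + 65.9 - 247.3 = -374.3
Current account = (-1018.7) + 205.0 + (-351.6) + (-374.3) = -1539.6
(Excluded from the current account — capital account: capital transfers received from emigrants 65.9; financial account: sale of domestic government bonds to non-residents 894.0, foreign purchases of equities on the domestic stock exchange 668.0.)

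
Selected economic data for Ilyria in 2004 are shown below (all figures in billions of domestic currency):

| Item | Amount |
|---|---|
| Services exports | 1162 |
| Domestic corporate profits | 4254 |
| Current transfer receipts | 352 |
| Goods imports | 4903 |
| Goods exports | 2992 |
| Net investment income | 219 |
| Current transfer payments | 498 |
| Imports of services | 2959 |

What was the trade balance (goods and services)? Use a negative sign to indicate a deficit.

Goods balance = 2992 - 4903 = -1911
Services balance = 1162 - 2959 = -1797
Trade balance (goods + services) = -1911 + (-1797) = -3708

-3708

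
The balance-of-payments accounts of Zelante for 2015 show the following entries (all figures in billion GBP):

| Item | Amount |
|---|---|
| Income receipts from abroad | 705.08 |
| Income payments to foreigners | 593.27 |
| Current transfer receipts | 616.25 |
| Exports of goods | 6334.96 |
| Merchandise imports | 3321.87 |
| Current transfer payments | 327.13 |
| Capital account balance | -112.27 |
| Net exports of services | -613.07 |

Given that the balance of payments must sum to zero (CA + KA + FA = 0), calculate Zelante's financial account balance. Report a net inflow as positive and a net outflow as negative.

-2688.68

Goods balance = 6334.96 - 3321.87 = 3013.09
Services balance = -613.07
Trade balance (goods + services) = 3013.09 + (-613.07) = 2400.02
Net primary income = 705.08 - 593.27 = 111.81
Net secondary income = 616.25 - 327.13 = 289.12
Current account = 2400.02 + 111.81 + 289.12 = 2800.95
Financial account = -(2800.95 + (-112.27)) = -2688.68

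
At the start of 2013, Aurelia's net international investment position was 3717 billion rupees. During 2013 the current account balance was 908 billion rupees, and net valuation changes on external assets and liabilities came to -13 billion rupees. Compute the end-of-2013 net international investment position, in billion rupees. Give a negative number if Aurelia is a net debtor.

4612

Change in NIIP = current account + net valuation change = 908 + (-13) = 895
End-of-year NIIP = 3717 + 895 = 4612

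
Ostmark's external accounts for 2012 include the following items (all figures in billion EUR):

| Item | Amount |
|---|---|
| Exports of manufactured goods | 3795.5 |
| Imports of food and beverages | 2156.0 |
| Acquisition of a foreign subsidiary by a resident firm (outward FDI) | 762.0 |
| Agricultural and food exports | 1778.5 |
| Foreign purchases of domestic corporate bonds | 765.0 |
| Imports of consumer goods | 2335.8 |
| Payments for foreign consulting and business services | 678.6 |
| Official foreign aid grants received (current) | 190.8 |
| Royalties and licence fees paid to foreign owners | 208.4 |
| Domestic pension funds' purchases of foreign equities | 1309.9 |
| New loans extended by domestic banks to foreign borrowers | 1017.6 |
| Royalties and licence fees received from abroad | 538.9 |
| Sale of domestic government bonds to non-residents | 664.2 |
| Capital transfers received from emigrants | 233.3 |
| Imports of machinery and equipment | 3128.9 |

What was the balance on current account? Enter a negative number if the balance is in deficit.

-2204.0

Goods: 3795.5 - 2156.0 + 1778.5 - 3128.9 - 2335.8 = -2046.7
Services: 538.9 - 208.4 - 678.6 = -348.1
Secondary income: 190.8
Current account = (-2046.7) + (-348.1) + 190.8 = -2204.0
(Excluded from the current account — financial account: acquisition of a foreign subsidiary by a resident firm (outward FDI) 762.0, foreign purchases of domestic corporate bonds 765.0, domestic pension funds' purchases of foreign equities 1309.9, new loans extended by domestic banks to foreign borrowers 1017.6, sale of domestic government bonds to non-residents 664.2; capital account: capital transfers received from emigrants 233.3.)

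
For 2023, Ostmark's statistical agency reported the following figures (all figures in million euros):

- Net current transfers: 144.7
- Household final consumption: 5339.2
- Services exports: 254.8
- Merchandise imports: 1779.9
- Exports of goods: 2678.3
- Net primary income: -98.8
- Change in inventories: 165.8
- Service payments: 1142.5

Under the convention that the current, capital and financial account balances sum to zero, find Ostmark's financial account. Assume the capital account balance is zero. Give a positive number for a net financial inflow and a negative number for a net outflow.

-56.6

Goods balance = 2678.3 - 1779.9 = 898.4
Services balance = 254.8 - 1142.5 = -887.7
Trade balance (goods + services) = 898.4 + (-887.7) = 10.7
Net primary income = -98.8
Net secondary income = 144.7
Current account = 10.7 + (-98.8) + 144.7 = 56.6
Financial account = -(56.6) = -56.6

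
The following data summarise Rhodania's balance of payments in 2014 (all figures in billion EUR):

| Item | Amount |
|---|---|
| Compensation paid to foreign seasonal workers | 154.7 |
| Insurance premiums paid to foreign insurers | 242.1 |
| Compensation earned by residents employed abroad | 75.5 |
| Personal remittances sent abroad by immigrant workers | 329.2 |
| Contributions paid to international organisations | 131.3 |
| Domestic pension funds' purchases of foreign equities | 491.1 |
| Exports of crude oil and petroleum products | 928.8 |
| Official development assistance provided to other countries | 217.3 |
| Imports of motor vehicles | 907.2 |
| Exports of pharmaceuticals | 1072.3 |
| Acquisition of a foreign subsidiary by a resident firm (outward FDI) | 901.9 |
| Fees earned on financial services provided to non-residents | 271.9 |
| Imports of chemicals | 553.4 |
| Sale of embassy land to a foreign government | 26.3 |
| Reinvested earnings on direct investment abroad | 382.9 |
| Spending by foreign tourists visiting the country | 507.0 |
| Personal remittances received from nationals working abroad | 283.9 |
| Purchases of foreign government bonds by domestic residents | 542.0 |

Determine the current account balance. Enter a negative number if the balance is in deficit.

987.1

Goods: -907.2 - 553.4 + 1072.3 + 928.8 = 540.5
Services: -242.1 + 271.9 + 507.0 = 536.8
Primary income: 75.5 + 382.9 - 154.7 = 303.7
Secondary income: -131.3 + 283.9 - 217.3 - 329.2 = -393.9
Current account = 540.5 + 536.8 + 303.7 + (-393.9) = 987.1
(Excluded from the current account — financial account: domestic pension funds' purchases of foreign equities 491.1, acquisition of a foreign subsidiary by a resident firm (outward FDI) 901.9, purchases of foreign government bonds by domestic residents 542.0; capital account: sale of embassy land to a foreign government 26.3.)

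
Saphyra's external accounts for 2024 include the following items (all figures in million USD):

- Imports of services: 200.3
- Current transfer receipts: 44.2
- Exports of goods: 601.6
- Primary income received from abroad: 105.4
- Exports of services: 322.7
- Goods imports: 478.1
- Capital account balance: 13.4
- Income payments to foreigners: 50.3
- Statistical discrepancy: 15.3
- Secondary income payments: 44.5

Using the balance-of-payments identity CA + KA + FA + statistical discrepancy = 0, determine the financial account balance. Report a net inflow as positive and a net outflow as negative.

-329.4

Goods balance = 601.6 - 478.1 = 123.5
Services balance = 322.7 - 200.3 = 122.4
Trade balance (goods + services) = 123.5 + 122.4 = 245.9
Net primary income = 105.4 - 50.3 = 55.1
Net secondary income = 44.2 - 44.5 = -0.3
Current account = 245.9 + 55.1 + (-0.3) = 300.7
Financial account = -(300.7 + 13.4 + 15.3) = -329.4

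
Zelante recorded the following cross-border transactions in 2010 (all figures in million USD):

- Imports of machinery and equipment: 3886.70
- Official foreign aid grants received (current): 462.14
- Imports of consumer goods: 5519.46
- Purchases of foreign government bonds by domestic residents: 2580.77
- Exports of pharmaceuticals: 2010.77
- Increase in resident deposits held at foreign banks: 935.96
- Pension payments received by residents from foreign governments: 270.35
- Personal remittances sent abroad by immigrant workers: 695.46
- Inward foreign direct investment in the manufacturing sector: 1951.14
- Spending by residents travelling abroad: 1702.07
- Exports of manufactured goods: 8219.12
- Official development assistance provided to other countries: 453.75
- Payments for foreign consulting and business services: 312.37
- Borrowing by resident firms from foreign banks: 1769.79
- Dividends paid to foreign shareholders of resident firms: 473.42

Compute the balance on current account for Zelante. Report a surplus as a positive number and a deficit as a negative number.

-2080.85

Goods: -3886.70 + 2010.77 + 8219.12 - 5519.46 = 823.73
Services: -312.37 - 1702.07 = -2014.44
Primary income: -473.42
Secondary income: 270.35 + 462.14 - 695.46 - 453.75 = -416.72
Current account = 823.73 + (-2014.44) + (-473.42) + (-416.72) = -2080.85
(Excluded from the current account — financial account: purchases of foreign government bonds by domestic residents 2580.77, increase in resident deposits held at foreign banks 935.96, inward foreign direct investment in the manufacturing sector 1951.14, borrowing by resident firms from foreign banks 1769.79.)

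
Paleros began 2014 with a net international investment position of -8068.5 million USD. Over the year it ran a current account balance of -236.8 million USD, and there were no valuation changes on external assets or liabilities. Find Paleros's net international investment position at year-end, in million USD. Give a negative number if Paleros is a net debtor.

With no valuation effects, change in NIIP = current account = -236.8
End-of-year NIIP = -8068.5 + (-236.8) = -8305.3

-8305.3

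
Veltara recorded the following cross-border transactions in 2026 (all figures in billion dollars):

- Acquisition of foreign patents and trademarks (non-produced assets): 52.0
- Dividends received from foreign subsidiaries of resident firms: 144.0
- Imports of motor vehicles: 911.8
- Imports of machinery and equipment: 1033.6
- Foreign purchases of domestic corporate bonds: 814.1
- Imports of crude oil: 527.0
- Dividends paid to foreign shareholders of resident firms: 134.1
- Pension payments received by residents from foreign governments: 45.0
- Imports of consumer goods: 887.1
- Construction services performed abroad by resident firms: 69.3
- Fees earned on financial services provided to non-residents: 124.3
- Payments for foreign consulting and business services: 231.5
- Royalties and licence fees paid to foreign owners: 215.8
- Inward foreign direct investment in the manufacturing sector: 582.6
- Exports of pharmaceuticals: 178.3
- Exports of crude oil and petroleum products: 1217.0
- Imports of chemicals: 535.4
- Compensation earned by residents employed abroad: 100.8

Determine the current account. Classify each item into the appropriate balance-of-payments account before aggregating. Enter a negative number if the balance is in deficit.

Goods: 178.3 - 535.4 - 1033.6 - 911.8 + 1217.0 - 887.1 - 527.0 = -2499.6
Services: 124.3 - 215.8 + 69.3 - 231.5 = -253.7
Primary income: 100.8 + 144.0 - 134.1 = 110.7
Secondary income: 45.0
Current account = (-2499.6) + (-253.7) + 110.7 + 45.0 = -2597.6
(Excluded from the current account — capital account: acquisition of foreign patents and trademarks (non-produced assets) 52.0; financial account: foreign purchases of domestic corporate bonds 814.1, inward foreign direct investment in the manufacturing sector 582.6.)

-2597.6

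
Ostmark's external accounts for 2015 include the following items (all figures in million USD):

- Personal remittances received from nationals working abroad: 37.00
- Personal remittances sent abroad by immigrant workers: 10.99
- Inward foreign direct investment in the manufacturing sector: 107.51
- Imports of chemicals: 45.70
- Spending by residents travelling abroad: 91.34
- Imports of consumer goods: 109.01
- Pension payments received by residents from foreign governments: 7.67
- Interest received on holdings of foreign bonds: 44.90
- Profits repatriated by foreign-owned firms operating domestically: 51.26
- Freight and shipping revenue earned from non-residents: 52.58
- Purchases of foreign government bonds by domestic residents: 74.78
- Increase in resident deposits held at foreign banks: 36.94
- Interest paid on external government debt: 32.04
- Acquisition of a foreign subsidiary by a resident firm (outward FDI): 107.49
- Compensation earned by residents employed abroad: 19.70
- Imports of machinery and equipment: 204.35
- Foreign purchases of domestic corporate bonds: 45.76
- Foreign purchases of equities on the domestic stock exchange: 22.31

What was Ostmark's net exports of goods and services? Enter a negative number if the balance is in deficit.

-397.82

Goods: -204.35 - 45.70 - 109.01 = -359.06
Services: 52.58 - 91.34 = -38.76
Trade balance = -359.06 + (-38.76) = -397.82
(Excluded from the trade balance — secondary income: personal remittances received from nationals working abroad 37.00, personal remittances sent abroad by immigrant workers 10.99, pension payments received by residents from foreign governments 7.67; financial account: inward foreign direct investment in the manufacturing sector 107.51, purchases of foreign government bonds by domestic residents 74.78, increase in resident deposits held at foreign banks 36.94, acquisition of a foreign subsidiary by a resident firm (outward FDI) 107.49, foreign purchases of domestic corporate bonds 45.76, foreign purchases of equities on the domestic stock exchange 22.31; primary income: interest received on holdings of foreign bonds 44.90, profits repatriated by foreign-owned firms operating domestically 51.26, interest paid on external government debt 32.04, compensation earned by residents employed abroad 19.70.)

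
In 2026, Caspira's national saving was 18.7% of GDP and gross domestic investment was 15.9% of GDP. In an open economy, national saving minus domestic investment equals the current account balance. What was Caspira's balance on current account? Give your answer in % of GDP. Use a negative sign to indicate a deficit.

S - I = CA (net lending to the rest of the world).
CA = S - I = 18.7 - 15.9 = 2.8

2.8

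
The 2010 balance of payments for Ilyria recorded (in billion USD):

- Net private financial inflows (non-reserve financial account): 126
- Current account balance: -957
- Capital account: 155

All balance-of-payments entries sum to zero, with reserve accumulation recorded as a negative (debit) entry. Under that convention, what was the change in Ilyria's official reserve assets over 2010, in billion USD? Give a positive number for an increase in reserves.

-676

Official reserve transactions balance = -((-957) + 155 + 126) = 676
An accumulation of reserves is recorded as a debit (negative entry), so the change in the stock of reserves is the negative of that balance.
Change in official reserves = -(676) = -676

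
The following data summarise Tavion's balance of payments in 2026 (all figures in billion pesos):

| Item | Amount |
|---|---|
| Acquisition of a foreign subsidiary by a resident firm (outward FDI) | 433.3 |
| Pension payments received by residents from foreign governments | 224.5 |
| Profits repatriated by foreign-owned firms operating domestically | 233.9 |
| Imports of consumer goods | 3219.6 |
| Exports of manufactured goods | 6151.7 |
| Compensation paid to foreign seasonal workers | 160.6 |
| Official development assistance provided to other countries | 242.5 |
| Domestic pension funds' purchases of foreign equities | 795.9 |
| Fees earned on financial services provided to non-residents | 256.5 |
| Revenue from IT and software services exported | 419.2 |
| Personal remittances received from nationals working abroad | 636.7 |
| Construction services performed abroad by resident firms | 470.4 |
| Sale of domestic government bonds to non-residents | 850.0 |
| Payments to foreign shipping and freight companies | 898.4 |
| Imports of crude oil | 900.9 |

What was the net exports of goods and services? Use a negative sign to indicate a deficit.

2278.9

Goods: -900.9 - 3219.6 + 6151.7 = 2031.2
Services: 256.5 + 470.4 + 419.2 - 898.4 = 247.7
Trade balance = 2031.2 + 247.7 = 2278.9
(Excluded from the trade balance — financial account: acquisition of a foreign subsidiary by a resident firm (outward FDI) 433.3, domestic pension funds' purchases of foreign equities 795.9, sale of domestic government bonds to non-residents 850.0; secondary income: pension payments received by residents from foreign governments 224.5, official development assistance provided to other countries 242.5, personal remittances received from nationals working abroad 636.7; primary income: profits repatriated by foreign-owned firms operating domestically 233.9, compensation paid to foreign seasonal workers 160.6.)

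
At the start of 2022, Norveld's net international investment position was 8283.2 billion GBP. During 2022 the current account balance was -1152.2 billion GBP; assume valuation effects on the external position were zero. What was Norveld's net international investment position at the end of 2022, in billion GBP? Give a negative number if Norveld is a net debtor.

With no valuation effects, change in NIIP = current account = -1152.2
End-of-year NIIP = 8283.2 + (-1152.2) = 7131.0

7131.0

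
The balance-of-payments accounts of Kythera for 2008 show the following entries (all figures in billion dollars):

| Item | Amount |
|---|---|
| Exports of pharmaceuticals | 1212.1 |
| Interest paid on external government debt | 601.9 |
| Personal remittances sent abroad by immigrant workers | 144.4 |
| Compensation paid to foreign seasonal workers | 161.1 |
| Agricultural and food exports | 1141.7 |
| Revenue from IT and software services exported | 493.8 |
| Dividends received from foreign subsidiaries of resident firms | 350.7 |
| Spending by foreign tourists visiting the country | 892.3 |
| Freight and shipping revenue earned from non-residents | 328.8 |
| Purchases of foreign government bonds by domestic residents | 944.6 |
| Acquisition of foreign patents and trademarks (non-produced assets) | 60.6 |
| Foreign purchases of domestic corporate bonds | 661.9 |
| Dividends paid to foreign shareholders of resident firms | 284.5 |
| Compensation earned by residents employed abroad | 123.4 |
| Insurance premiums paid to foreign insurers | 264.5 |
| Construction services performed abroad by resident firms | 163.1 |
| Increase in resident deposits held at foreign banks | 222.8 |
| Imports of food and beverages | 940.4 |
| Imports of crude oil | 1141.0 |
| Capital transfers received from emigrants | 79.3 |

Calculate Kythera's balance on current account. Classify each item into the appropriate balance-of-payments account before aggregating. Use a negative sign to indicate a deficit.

Goods: 1212.1 - 940.4 + 1141.7 - 1141.0 = 272.4
Services: -264.5 + 163.1 + 493.8 + 892.3 + 328.8 = 1613.5
Primary income: -284.5 - 601.9 + 123.4 - 161.1 + 350.7 = -573.4
Secondary income: -144.4
Current account = 272.4 + 1613.5 + (-573.4) + (-144.4) = 1168.1
(Excluded from the current account — financial account: purchases of foreign government bonds by domestic residents 944.6, foreign purchases of domestic corporate bonds 661.9, increase in resident deposits held at foreign banks 222.8; capital account: acquisition of foreign patents and trademarks (non-produced assets) 60.6, capital transfers received from emigrants 79.3.)

1168.1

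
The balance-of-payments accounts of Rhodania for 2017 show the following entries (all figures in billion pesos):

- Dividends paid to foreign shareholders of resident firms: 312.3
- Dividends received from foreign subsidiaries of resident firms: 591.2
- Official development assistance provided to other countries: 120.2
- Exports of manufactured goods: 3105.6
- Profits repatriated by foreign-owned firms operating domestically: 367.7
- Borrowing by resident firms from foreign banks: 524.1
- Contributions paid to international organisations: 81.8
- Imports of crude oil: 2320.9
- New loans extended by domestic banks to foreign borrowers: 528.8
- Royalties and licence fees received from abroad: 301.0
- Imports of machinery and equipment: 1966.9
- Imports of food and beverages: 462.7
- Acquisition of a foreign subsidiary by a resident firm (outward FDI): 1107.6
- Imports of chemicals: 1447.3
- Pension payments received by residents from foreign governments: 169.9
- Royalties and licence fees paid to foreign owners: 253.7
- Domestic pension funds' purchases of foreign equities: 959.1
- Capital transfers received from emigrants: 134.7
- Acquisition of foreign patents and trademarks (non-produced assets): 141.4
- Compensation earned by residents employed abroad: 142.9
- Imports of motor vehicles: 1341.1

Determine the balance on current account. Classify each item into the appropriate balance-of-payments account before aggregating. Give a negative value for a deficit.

Goods: -1966.9 - 1447.3 - 2320.9 + 3105.6 - 462.7 - 1341.1 = -4433.3
Services: -253.7 + 301.0 = 47.3
Primary income: 591.2 - 312.3 + 142.9 - 367.7 = 54.1
Secondary income: -81.8 + 169.9 - 120.2 = -32.1
Current account = (-4433.3) + 47.3 + 54.1 + (-32.1) = -4364.0
(Excluded from the current account — financial account: borrowing by resident firms from foreign banks 524.1, new loans extended by domestic banks to foreign borrowers 528.8, acquisition of a foreign subsidiary by a resident firm (outward FDI) 1107.6, domestic pension funds' purchases of foreign equities 959.1; capital account: capital transfers received from emigrants 134.7, acquisition of foreign patents and trademarks (non-produced assets) 141.4.)

-4364.0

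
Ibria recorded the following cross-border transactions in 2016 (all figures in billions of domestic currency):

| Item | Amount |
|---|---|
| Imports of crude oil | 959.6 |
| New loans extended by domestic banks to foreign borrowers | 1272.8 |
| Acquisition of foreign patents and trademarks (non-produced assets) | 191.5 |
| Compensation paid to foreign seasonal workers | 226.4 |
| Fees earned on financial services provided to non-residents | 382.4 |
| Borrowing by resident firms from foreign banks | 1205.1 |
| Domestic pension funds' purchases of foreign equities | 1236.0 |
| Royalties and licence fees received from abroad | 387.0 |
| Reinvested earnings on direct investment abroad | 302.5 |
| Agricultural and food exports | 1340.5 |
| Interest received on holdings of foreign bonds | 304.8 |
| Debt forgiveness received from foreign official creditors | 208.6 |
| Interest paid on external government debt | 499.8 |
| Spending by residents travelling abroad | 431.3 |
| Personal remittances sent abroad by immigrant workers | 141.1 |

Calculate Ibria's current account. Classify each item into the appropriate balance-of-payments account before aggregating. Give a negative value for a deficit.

Goods: 1340.5 - 959.6 = 380.9
Services: -431.3 + 387.0 + 382.4 = 338.1
Primary income: -499.8 + 304.8 + 302.5 - 226.4 = -118.9
Secondary income: -141.1
Current account = 380.9 + 338.1 + (-118.9) + (-141.1) = 459.0
(Excluded from the current account — financial account: new loans extended by domestic banks to foreign borrowers 1272.8, borrowing by resident firms from foreign banks 1205.1, domestic pension funds' purchases of foreign equities 1236.0; capital account: acquisition of foreign patents and trademarks (non-produced assets) 191.5, debt forgiveness received from foreign official creditors 208.6.)

459.0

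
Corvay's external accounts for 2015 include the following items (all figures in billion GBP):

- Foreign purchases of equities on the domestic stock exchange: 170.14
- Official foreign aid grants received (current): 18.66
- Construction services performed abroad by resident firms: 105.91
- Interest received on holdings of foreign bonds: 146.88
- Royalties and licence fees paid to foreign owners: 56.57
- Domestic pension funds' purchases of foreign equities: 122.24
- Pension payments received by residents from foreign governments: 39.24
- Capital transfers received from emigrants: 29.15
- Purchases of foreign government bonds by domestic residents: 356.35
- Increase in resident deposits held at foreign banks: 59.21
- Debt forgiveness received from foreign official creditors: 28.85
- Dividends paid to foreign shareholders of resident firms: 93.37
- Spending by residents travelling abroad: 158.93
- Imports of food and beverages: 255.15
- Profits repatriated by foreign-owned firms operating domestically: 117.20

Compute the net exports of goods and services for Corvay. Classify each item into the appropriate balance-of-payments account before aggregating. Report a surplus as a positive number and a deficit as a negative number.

Goods: -255.15
Services: -56.57 + 105.91 - 158.93 = -109.59
Trade balance = -255.15 + (-109.59) = -364.74
(Excluded from the trade balance — financial account: foreign purchases of equities on the domestic stock exchange 170.14, domestic pension funds' purchases of foreign equities 122.24, purchases of foreign government bonds by domestic residents 356.35, increase in resident deposits held at foreign banks 59.21; secondary income: official foreign aid grants received (current) 18.66, pension payments received by residents from foreign governments 39.24; primary income: interest received on holdings of foreign bonds 146.88, dividends paid to foreign shareholders of resident firms 93.37, profits repatriated by foreign-owned firms operating domestically 117.20; capital account: capital transfers received from emigrants 29.15, debt forgiveness received from foreign official creditors 28.85.)

-364.74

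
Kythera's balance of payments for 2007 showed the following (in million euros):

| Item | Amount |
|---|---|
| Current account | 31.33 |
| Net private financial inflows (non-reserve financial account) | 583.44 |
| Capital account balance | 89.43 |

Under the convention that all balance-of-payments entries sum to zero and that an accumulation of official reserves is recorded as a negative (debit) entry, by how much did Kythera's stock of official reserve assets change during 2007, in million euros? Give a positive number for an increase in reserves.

704.20

Official reserve transactions balance = -(31.33 + 89.43 + 583.44) = -704.20
An accumulation of reserves is recorded as a debit (negative entry), so the change in the stock of reserves is the negative of that balance.
Change in official reserves = -(-704.20) = 704.20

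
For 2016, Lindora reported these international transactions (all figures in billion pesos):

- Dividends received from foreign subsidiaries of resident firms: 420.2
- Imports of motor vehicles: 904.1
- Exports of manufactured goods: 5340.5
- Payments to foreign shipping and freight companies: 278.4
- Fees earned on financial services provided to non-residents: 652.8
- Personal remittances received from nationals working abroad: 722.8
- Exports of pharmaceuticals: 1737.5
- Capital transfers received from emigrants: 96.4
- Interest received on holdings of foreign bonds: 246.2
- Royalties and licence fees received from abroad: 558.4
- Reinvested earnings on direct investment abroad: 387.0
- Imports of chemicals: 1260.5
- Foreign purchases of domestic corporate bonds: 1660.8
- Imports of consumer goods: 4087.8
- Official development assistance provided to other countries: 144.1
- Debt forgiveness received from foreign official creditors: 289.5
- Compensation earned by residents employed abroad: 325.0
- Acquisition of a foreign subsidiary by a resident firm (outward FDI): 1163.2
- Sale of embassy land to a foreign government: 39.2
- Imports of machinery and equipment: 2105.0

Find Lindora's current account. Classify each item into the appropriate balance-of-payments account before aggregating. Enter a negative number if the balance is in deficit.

Goods: -1260.5 - 904.1 - 2105.0 - 4087.8 + 5340.5 + 1737.5 = -1279.4
Services: -278.4 + 652.8 + 558.4 = 932.8
Primary income: 246.2 + 387.0 + 325.0 + 420.2 = 1378.4
Secondary income: 722.8 - 144.1 = 578.7
Current account = (-1279.4) + 932.8 + 1378.4 + 578.7 = 1610.5
(Excluded from the current account — capital account: capital transfers received from emigrants 96.4, debt forgiveness received from foreign official creditors 289.5, sale of embassy land to a foreign government 39.2; financial account: foreign purchases of domestic corporate bonds 1660.8, acquisition of a foreign subsidiary by a resident firm (outward FDI) 1163.2.)

1610.5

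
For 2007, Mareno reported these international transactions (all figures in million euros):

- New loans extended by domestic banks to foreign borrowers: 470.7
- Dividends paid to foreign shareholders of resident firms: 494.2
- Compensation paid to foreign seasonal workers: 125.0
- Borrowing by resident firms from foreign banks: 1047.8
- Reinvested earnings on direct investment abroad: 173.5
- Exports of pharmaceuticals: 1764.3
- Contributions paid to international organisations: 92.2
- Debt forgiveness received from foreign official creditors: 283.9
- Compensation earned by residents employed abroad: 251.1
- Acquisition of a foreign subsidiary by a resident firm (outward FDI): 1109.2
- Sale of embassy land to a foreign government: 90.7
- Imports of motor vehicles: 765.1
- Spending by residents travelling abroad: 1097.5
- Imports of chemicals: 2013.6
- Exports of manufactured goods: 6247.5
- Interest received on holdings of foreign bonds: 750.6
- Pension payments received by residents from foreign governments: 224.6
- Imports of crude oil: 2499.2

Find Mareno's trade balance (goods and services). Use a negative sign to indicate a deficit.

1636.4

Goods: -2013.6 - 2499.2 + 1764.3 - 765.1 + 6247.5 = 2733.9
Services: -1097.5
Trade balance = 2733.9 + (-1097.5) = 1636.4
(Excluded from the trade balance — financial account: new loans extended by domestic banks to foreign borrowers 470.7, borrowing by resident firms from foreign banks 1047.8, acquisition of a foreign subsidiary by a resident firm (outward FDI) 1109.2; primary income: dividends paid to foreign shareholders of resident firms 494.2, compensation paid to foreign seasonal workers 125.0, reinvested earnings on direct investment abroad 173.5, compensation earned by residents employed abroad 251.1, interest received on holdings of foreign bonds 750.6; secondary income: contributions paid to international organisations 92.2, pension payments received by residents from foreign governments 224.6; capital account: debt forgiveness received from foreign official creditors 283.9, sale of embassy land to a foreign government 90.7.)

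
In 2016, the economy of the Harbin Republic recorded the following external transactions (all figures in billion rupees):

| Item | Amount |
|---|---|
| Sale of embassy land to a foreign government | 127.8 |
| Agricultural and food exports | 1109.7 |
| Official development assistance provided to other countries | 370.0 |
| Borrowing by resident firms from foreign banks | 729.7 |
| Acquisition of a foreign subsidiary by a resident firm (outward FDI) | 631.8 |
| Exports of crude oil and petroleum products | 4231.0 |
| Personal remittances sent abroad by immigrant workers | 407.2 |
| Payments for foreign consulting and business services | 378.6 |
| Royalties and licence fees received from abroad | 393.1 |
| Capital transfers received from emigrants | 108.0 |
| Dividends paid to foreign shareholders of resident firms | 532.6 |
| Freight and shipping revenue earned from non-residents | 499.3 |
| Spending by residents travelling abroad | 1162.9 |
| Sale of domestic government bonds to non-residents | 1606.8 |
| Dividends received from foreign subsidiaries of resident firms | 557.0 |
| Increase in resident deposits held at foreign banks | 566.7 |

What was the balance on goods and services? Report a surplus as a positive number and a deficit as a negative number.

4691.6

Goods: 1109.7 + 4231.0 = 5340.7
Services: 393.1 + 499.3 - 378.6 - 1162.9 = -649.1
Trade balance = 5340.7 + (-649.1) = 4691.6
(Excluded from the trade balance — capital account: sale of embassy land to a foreign government 127.8, capital transfers received from emigrants 108.0; secondary income: official development assistance provided to other countries 370.0, personal remittances sent abroad by immigrant workers 407.2; financial account: borrowing by resident firms from foreign banks 729.7, acquisition of a foreign subsidiary by a resident firm (outward FDI) 631.8, sale of domestic government bonds to non-residents 1606.8, increase in resident deposits held at foreign banks 566.7; primary income: dividends paid to foreign shareholders of resident firms 532.6, dividends received from foreign subsidiaries of resident firms 557.0.)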